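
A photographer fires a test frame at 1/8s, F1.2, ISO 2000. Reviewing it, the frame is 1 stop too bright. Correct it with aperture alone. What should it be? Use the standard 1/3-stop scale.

f/1.8

Overexposed by 1 stop → need 1 stop darker.
Aperture: f/1.2 → f/1.4 → f/1.6 → f/1.8.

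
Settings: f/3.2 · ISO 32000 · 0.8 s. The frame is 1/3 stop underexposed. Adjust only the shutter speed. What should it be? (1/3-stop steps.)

Underexposed by 1/3 stop → need 1/3 stop brighter.
Shutter speed: 0.8 → 1.

1 s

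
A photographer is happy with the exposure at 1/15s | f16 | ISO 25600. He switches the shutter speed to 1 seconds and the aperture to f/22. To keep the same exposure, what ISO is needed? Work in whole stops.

Shutter speed: 1/15 → 1/8 → 1/4 → 1/2 → 1 — 4 stops longer (brighter).
Aperture: f/16 → f/22 — 1 stop stopped down (darker).
Net change so far: 3 stops brighter. Offset with the ISO: 25600 → 12800 → 6400 → 3200.

ISO 3200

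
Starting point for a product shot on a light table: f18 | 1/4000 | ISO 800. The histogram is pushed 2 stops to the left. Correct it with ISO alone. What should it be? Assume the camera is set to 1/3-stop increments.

ISO 3200

Underexposed by 2 stops → need 2 stops brighter.
ISO: 800 → 1000 → 1250 → 1600 → 2000 → 2500 → 3200.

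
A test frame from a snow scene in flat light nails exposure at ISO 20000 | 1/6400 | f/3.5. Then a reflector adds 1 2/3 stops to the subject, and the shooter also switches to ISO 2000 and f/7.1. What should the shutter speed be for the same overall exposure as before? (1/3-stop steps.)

Scene light: 1 2/3 stops brighter.
ISO: 20000 → 16000 → 12800 → 10000 → 8000 → 6400 → 5000 → 4000 → 3200 → 2500 → 2000 — 3 1/3 stops dropped (darker).
Aperture: f/3.5 → f/4 → f/4.5 → f/5 → f/5.6 → f/6.3 → f/7.1 — 2 stops smaller aperture (darker).
Net so far: 3 2/3 stops darker. Shutter speed: 1/6400 → 1/5000 → 1/4000 → 1/3200 → 1/2500 → 1/2000 → 1/1600 → 1/1250 → 1/1000 → 1/800 → 1/640 → 1/500.

1/500s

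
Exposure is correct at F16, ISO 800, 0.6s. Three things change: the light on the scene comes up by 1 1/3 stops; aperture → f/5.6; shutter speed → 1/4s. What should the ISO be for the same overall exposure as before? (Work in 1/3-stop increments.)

ISO 100

Scene light: 1 1/3 stops brighter.
Aperture: f/16 → f/14 → f/13 → f/11 → f/10 → f/9 → f/8 → f/7.1 → f/6.3 → f/5.6 — 3 stops wider (brighter).
Shutter speed: 0.6 → 0.5 → 0.4 → 0.3 → 1/4 — 1 1/3 stops faster (darker).
Net so far: 3 stops brighter. ISO: 800 → 640 → 500 → 400 → 320 → 250 → 200 → 160 → 125 → 100.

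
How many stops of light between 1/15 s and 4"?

6 stops

1/15 → 1/8 → 1/4 → 1/2 → 1 → 2 → 4 — count the steps: 6 stops.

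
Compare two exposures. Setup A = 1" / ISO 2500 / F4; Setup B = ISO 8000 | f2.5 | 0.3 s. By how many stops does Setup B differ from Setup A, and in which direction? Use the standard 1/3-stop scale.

Aperture: f/4 → f/3.5 → f/3.2 → f/2.8 → f/2.5 — 1 1/3 stops opened up (brighter).
Shutter speed: 1 → 0.8 → 0.6 → 0.5 → 0.4 → 0.3 — 1 2/3 stops shorter (darker).
ISO: 2500 → 3200 → 4000 → 5000 → 6400 → 8000 — 1 2/3 stops raised (brighter).
Net: +1 1/3 −1 2/3 +1 2/3 = +1 1/3 stops.

1 1/3 stops brighter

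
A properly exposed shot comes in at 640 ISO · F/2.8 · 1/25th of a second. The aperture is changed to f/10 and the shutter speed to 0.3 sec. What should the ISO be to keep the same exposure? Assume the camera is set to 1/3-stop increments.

ISO 1000

Aperture: f/2.8 → f/3.2 → f/3.5 → f/4 → f/4.5 → f/5 → f/5.6 → f/6.3 → f/7.1 → f/8 → f/9 → f/10 — 3 2/3 stops stopped down (darker).
Shutter speed: 1/25 → 1/20 → 1/15 → 1/13 → 1/10 → 1/8 → 1/6 → 1/5 → 1/4 → 0.3 — 3 stops slower (brighter).
Net change so far: 2/3 stop darker. Offset with the ISO: 640 → 800 → 1000.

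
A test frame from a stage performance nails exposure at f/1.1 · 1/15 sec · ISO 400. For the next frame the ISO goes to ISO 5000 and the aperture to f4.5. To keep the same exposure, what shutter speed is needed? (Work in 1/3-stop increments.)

ISO: 400 → 500 → 640 → 800 → 1000 → 1250 → 1600 → 2000 → 2500 → 3200 → 4000 → 5000 — 3 2/3 stops higher (brighter).
Aperture: f/1.1 → f/1.2 → f/1.4 → f/1.6 → f/1.8 → f/2 → f/2.2 → f/2.5 → f/2.8 → f/3.2 → f/3.5 → f/4 → f/4.5 — 4 stops narrower (darker).
Net change so far: 1/3 stop darker. Offset with the shutter speed: 1/15 → 1/13.

1/13s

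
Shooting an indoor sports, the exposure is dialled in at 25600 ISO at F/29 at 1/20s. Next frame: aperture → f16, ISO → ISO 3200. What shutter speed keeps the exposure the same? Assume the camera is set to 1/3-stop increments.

Aperture: f/29 → f/25 → f/22 → f/20 → f/18 → f/16 — 1 2/3 stops larger aperture (brighter).
ISO: 25600 → 20000 → 16000 → 12800 → 10000 → 8000 → 6400 → 5000 → 4000 → 3200 — 3 stops lower (darker).
Net change so far: 1 1/3 stops darker. Offset with the shutter speed: 1/20 → 1/15 → 1/13 → 1/10 → 1/8.

1/8s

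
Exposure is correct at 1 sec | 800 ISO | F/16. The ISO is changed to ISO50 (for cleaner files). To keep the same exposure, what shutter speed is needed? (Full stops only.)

15 s

ISO: 800 → 400 → 200 → 100 → 50 — 4 stops lower (darker).
Need 4 stops brighter from the shutter speed: 1 → 2 → 4 → 8 → 15.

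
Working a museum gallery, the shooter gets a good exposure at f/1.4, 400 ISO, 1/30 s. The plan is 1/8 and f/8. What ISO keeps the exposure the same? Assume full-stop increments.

ISO 3200

Shutter speed: 1/30 → 1/15 → 1/8 — 2 stops slower (brighter).
Aperture: f/1.4 → f/2 → f/2.8 → f/4 → f/5.6 → f/8 — 5 stops stopped down (darker).
Net change so far: 3 stops darker. Offset with the ISO: 400 → 800 → 1600 → 3200.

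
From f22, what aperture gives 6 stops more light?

Aperture: f/22 → f/16 → f/11 → f/8 → f/5.6 → f/4 → f/2.8 — 6 stops opened up (brighter).

f/2.8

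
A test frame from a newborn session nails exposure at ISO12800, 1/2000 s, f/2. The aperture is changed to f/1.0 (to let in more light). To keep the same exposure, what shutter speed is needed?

Aperture: f/2 → f/1.4 → f/1.0 — 2 stops wider (brighter).
Need 2 stops darker from the shutter speed: 1/2000 → 1/4000 → 1/8000.

1/8000s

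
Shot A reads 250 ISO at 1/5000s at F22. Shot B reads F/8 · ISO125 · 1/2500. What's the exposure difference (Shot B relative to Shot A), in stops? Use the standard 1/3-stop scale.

3 stops brighter

Aperture: f/22 → f/20 → f/18 → f/16 → f/14 → f/13 → f/11 → f/10 → f/9 → f/8 — 3 stops larger aperture (brighter).
Shutter speed: 1/5000 → 1/4000 → 1/3200 → 1/2500 — 1 stop slower (brighter).
ISO: 250 → 200 → 160 → 125 — 1 stop lower (darker).
Net: +3 +1 −1 = +3 stops.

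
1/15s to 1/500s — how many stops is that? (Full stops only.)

1/15 → 1/30 → 1/60 → 1/125 → 1/250 → 1/500 — count the steps: 5 stops.

5 stops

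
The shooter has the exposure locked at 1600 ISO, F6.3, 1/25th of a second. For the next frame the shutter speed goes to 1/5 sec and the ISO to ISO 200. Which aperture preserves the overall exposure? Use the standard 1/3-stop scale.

Shutter speed: 1/25 → 1/20 → 1/15 → 1/13 → 1/10 → 1/8 → 1/6 → 1/5 — 2 1/3 stops longer (brighter).
ISO: 1600 → 1250 → 1000 → 800 → 640 → 500 → 400 → 320 → 250 → 200 — 3 stops dropped (darker).
Net change so far: 2/3 stop darker. Offset with the aperture: f/6.3 → f/5.6 → f/5.

f/5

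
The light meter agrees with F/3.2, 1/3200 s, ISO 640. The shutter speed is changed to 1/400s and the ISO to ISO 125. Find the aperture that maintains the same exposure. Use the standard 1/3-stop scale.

f/4

Shutter speed: 1/3200 → 1/2500 → 1/2000 → 1/1600 → 1/1250 → 1/1000 → 1/800 → 1/640 → 1/500 → 1/400 — 3 stops longer (brighter).
ISO: 640 → 500 → 400 → 320 → 250 → 200 → 160 → 125 — 2 1/3 stops lower (darker).
Net change so far: 2/3 stop brighter. Offset with the aperture: f/3.2 → f/3.5 → f/4.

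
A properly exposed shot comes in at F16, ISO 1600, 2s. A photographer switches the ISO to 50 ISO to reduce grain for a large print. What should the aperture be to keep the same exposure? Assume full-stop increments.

f/2.8

ISO: 1600 → 800 → 400 → 200 → 100 → 50 — 5 stops dropped (darker).
Need 5 stops brighter from the aperture: f/16 → f/11 → f/8 → f/5.6 → f/4 → f/2.8.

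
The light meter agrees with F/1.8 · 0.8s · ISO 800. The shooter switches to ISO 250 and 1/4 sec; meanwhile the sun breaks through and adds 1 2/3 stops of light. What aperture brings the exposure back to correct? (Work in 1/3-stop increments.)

Scene light: 1 2/3 stops brighter.
ISO: 800 → 640 → 500 → 400 → 320 → 250 — 1 2/3 stops lower (darker).
Shutter speed: 0.8 → 0.6 → 0.5 → 0.4 → 0.3 → 1/4 — 1 2/3 stops faster (darker).
Net so far: 1 2/3 stops darker. Aperture: f/1.8 → f/1.6 → f/1.4 → f/1.2 → f/1.1 → f/1.0.

f/1.0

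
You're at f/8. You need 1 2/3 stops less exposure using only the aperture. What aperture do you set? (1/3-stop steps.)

Aperture: f/8 → f/9 → f/10 → f/11 → f/13 → f/14 — 1 2/3 stops stopped down (darker).

f/14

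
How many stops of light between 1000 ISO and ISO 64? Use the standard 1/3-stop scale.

4 stops

1000 → 800 → 640 → 500 → 400 → 320 → 250 → 200 → 160 → 125 → 100 → 80 → 64 — count the steps: 12 third-stops = 4 stops.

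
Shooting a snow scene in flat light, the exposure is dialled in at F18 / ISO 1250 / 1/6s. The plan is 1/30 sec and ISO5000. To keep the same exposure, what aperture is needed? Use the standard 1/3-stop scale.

f/16

Shutter speed: 1/6 → 1/8 → 1/10 → 1/13 → 1/15 → 1/20 → 1/25 → 1/30 — 2 1/3 stops faster (darker).
ISO: 1250 → 1600 → 2000 → 2500 → 3200 → 4000 → 5000 — 2 stops raised (brighter).
Net change so far: 1/3 stop darker. Offset with the aperture: f/18 → f/16.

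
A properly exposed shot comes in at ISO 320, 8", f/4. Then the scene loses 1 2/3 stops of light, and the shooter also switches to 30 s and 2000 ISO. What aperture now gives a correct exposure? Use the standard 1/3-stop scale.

f/11

Scene light: 1 2/3 stops darker.
Shutter speed: 8 → 10 → 13 → 15 → 20 → 25 → 30 — 2 stops slower (brighter).
ISO: 320 → 400 → 500 → 640 → 800 → 1000 → 1250 → 1600 → 2000 — 2 2/3 stops higher (brighter).
Net so far: 3 stops brighter. Aperture: f/4 → f/4.5 → f/5 → f/5.6 → f/6.3 → f/7.1 → f/8 → f/9 → f/10 → f/11.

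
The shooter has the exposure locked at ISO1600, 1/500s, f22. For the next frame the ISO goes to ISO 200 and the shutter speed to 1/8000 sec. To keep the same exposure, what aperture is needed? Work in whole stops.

f/2

ISO: 1600 → 800 → 400 → 200 — 3 stops lower (darker).
Shutter speed: 1/500 → 1/1000 → 1/2000 → 1/4000 → 1/8000 — 4 stops faster (darker).
Net change so far: 7 stops darker. Offset with the aperture: f/22 → f/16 → f/11 → f/8 → f/5.6 → f/4 → f/2.8 → f/2.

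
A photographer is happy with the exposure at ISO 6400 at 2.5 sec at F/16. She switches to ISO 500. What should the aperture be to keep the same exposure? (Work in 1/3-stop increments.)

f/4.5

ISO: 6400 → 5000 → 4000 → 3200 → 2500 → 2000 → 1600 → 1250 → 1000 → 800 → 640 → 500 — 3 2/3 stops dropped (darker).
Need 3 2/3 stops brighter from the aperture: f/16 → f/14 → f/13 → f/11 → f/10 → f/9 → f/8 → f/7.1 → f/6.3 → f/5.6 → f/5 → f/4.5.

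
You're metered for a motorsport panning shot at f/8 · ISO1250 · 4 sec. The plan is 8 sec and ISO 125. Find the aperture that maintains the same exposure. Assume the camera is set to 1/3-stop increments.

f/3.5

Shutter speed: 4 → 5 → 6 → 8 — 1 stop slower (brighter).
ISO: 1250 → 1000 → 800 → 640 → 500 → 400 → 320 → 250 → 200 → 160 → 125 — 3 1/3 stops lower (darker).
Net change so far: 2 1/3 stops darker. Offset with the aperture: f/8 → f/7.1 → f/6.3 → f/5.6 → f/5 → f/4.5 → f/4 → f/3.5.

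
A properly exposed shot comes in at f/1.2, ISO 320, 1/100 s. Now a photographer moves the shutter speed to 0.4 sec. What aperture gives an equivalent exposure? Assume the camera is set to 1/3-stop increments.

Shutter speed: 1/100 → 1/80 → 1/60 → 1/50 → 1/40 → 1/30 → 1/25 → 1/20 → 1/15 → 1/13 → 1/10 → 1/8 → 1/6 → 1/5 → 1/4 → 0.3 → 0.4 — 5 1/3 stops longer (brighter).
Need 5 1/3 stops darker from the aperture: f/1.2 → f/1.4 → f/1.6 → f/1.8 → f/2 → f/2.2 → f/2.5 → f/2.8 → f/3.2 → f/3.5 → f/4 → f/4.5 → f/5 → f/5.6 → f/6.3 → f/7.1 → f/8.

f/8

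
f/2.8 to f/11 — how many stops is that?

4 stops

f/2.8 → f/4 → f/5.6 → f/8 → f/11 — count the steps: 4 stops.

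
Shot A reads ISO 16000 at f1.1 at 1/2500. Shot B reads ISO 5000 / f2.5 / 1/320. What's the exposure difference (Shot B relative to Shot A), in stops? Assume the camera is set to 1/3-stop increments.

1 stop darker

Aperture: f/1.1 → f/1.2 → f/1.4 → f/1.6 → f/1.8 → f/2 → f/2.2 → f/2.5 — 2 1/3 stops stopped down (darker).
Shutter speed: 1/2500 → 1/2000 → 1/1600 → 1/1250 → 1/1000 → 1/800 → 1/640 → 1/500 → 1/400 → 1/320 — 3 stops longer (brighter).
ISO: 16000 → 12800 → 10000 → 8000 → 6400 → 5000 — 1 2/3 stops dropped (darker).
Net: −2 1/3 +3 −1 2/3 = −1 stop.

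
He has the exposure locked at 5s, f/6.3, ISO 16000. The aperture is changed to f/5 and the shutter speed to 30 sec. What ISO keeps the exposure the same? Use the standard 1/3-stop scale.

Aperture: f/6.3 → f/5.6 → f/5 — 2/3 stop wider (brighter).
Shutter speed: 5 → 6 → 8 → 10 → 13 → 15 → 20 → 25 → 30 — 2 2/3 stops slower (brighter).
Net change so far: 3 1/3 stops brighter. Offset with the ISO: 16000 → 12800 → 10000 → 8000 → 6400 → 5000 → 4000 → 3200 → 2500 → 2000 → 1600.

ISO 1600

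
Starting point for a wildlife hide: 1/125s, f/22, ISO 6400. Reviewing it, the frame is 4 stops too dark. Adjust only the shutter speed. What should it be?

Underexposed by 4 stops → need 4 stops brighter.
Shutter speed: 1/125 → 1/60 → 1/30 → 1/15 → 1/8.

1/8s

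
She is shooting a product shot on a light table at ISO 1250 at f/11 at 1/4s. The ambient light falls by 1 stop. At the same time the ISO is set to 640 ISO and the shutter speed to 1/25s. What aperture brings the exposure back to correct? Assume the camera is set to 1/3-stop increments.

f/2.2

Scene light: 1 stop darker.
ISO: 1250 → 1000 → 800 → 640 — 1 stop lower (darker).
Shutter speed: 1/4 → 1/5 → 1/6 → 1/8 → 1/10 → 1/13 → 1/15 → 1/20 → 1/25 — 2 2/3 stops faster (darker).
Net so far: 4 2/3 stops darker. Aperture: f/11 → f/10 → f/9 → f/8 → f/7.1 → f/6.3 → f/5.6 → f/5 → f/4.5 → f/4 → f/3.5 → f/3.2 → f/2.8 → f/2.5 → f/2.2.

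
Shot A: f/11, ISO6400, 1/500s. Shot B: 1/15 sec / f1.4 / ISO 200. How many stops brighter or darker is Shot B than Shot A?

Aperture: f/11 → f/8 → f/5.6 → f/4 → f/2.8 → f/2 → f/1.4 — 6 stops wider (brighter).
Shutter speed: 1/500 → 1/250 → 1/125 → 1/60 → 1/30 → 1/15 — 5 stops slower (brighter).
ISO: 6400 → 3200 → 1600 → 800 → 400 → 200 — 5 stops lower (darker).
Net: +6 +5 −5 = +6 stops.

6 stops brighter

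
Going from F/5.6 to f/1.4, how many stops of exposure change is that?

4 stops

f/5.6 → f/4 → f/2.8 → f/2 → f/1.4 — count the steps: 4 stops.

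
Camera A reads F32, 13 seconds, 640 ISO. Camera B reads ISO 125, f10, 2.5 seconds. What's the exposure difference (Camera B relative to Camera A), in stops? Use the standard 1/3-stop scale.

1 1/3 stops darker

Aperture: f/32 → f/29 → f/25 → f/22 → f/20 → f/18 → f/16 → f/14 → f/13 → f/11 → f/10 — 3 1/3 stops larger aperture (brighter).
Shutter speed: 13 → 10 → 8 → 6 → 5 → 4 → 3.2 → 2.5 — 2 1/3 stops faster (darker).
ISO: 640 → 500 → 400 → 320 → 250 → 200 → 160 → 125 — 2 1/3 stops lower (darker).
Net: +3 1/3 −2 1/3 −2 1/3 = −1 1/3 stops.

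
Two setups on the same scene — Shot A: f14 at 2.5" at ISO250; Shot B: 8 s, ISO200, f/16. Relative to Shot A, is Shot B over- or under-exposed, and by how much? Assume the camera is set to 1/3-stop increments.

1 stop brighter

Aperture: f/14 → f/16 — 1/3 stop narrower (darker).
Shutter speed: 2.5 → 3.2 → 4 → 5 → 6 → 8 — 1 2/3 stops slower (brighter).
ISO: 250 → 200 — 1/3 stop dropped (darker).
Net: −1/3 +1 2/3 −1/3 = +1 stop.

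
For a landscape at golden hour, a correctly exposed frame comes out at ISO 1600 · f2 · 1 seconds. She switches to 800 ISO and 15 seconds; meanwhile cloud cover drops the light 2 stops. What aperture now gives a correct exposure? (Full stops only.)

f/2.8

Scene light: 2 stops darker.
ISO: 1600 → 800 — 1 stop lower (darker).
Shutter speed: 1 → 2 → 4 → 8 → 15 — 4 stops longer (brighter).
Net so far: 1 stop brighter. Aperture: f/2 → f/2.8.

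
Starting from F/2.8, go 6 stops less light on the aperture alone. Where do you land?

Aperture: f/2.8 → f/4 → f/5.6 → f/8 → f/11 → f/16 → f/22 — 6 stops stopped down (darker).

f/22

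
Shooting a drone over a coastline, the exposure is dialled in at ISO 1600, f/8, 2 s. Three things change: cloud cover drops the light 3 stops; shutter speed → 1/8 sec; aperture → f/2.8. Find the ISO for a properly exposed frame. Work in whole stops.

ISO 25600

Scene light: 3 stops darker.
Shutter speed: 2 → 1 → 1/2 → 1/4 → 1/8 — 4 stops faster (darker).
Aperture: f/8 → f/5.6 → f/4 → f/2.8 — 3 stops wider (brighter).
Net so far: 4 stops darker. ISO: 1600 → 3200 → 6400 → 12800 → 25600.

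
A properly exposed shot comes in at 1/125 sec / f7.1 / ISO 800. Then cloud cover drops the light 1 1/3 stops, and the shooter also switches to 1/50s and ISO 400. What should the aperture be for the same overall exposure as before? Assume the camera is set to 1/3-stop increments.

f/5

Scene light: 1 1/3 stops darker.
Shutter speed: 1/125 → 1/100 → 1/80 → 1/60 → 1/50 — 1 1/3 stops longer (brighter).
ISO: 800 → 640 → 500 → 400 — 1 stop lower (darker).
Net so far: 1 stop darker. Aperture: f/7.1 → f/6.3 → f/5.6 → f/5.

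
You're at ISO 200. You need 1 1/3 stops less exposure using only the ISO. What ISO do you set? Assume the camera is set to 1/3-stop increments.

ISO 80

ISO: 200 → 160 → 125 → 100 → 80 — 1 1/3 stops lower (darker).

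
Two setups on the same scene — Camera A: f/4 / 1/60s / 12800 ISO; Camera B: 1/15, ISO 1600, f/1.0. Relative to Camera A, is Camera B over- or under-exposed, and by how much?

3 stops brighter

Aperture: f/4 → f/2.8 → f/2 → f/1.4 → f/1.0 — 4 stops opened up (brighter).
Shutter speed: 1/60 → 1/30 → 1/15 — 2 stops longer (brighter).
ISO: 12800 → 6400 → 3200 → 1600 — 3 stops lower (darker).
Net: +4 +2 −3 = +3 stops.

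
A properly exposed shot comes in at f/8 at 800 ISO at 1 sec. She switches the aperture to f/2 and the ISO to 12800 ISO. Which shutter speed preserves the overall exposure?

Aperture: f/8 → f/5.6 → f/4 → f/2.8 → f/2 — 4 stops opened up (brighter).
ISO: 800 → 1600 → 3200 → 6400 → 12800 — 4 stops higher (brighter).
Net change so far: 8 stops brighter. Offset with the shutter speed: 1 → 1/2 → 1/4 → 1/8 → 1/15 → 1/30 → 1/60 → 1/125 → 1/250.

1/250s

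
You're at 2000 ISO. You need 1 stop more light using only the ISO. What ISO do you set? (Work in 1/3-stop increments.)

ISO: 2000 → 2500 → 3200 → 4000 — 1 stop higher (brighter).

ISO 4000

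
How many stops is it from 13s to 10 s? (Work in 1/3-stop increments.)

1/3 stop

13 → 10 — count the steps: 1 third-stops = 1/3 stop.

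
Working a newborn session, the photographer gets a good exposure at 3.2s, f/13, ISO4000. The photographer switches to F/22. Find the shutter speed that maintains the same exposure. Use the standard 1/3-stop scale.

Aperture: f/13 → f/14 → f/16 → f/18 → f/20 → f/22 — 1 2/3 stops stopped down (darker).
Need 1 2/3 stops brighter from the shutter speed: 3.2 → 4 → 5 → 6 → 8 → 10.

10 s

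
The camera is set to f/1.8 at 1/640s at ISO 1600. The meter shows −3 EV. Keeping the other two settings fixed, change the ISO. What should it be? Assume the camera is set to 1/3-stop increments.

Underexposed by 3 stops → need 3 stops brighter.
ISO: 1600 → 2000 → 2500 → 3200 → 4000 → 5000 → 6400 → 8000 → 10000 → 12800.

ISO 12800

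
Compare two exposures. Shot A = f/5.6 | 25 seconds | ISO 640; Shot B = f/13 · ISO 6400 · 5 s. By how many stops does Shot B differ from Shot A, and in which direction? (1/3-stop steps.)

1 1/3 stops darker

Aperture: f/5.6 → f/6.3 → f/7.1 → f/8 → f/9 → f/10 → f/11 → f/13 — 2 1/3 stops narrower (darker).
Shutter speed: 25 → 20 → 15 → 13 → 10 → 8 → 6 → 5 — 2 1/3 stops shorter (darker).
ISO: 640 → 800 → 1000 → 1250 → 1600 → 2000 → 2500 → 3200 → 4000 → 5000 → 6400 — 3 1/3 stops higher (brighter).
Net: −2 1/3 −2 1/3 +3 1/3 = −1 1/3 stops.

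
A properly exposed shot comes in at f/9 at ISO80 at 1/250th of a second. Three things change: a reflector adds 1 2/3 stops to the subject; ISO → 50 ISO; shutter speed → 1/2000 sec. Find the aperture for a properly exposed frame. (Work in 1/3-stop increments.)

Scene light: 1 2/3 stops brighter.
ISO: 80 → 64 → 50 — 2/3 stop lower (darker).
Shutter speed: 1/250 → 1/320 → 1/400 → 1/500 → 1/640 → 1/800 → 1/1000 → 1/1250 → 1/1600 → 1/2000 — 3 stops faster (darker).
Net so far: 2 stops darker. Aperture: f/9 → f/8 → f/7.1 → f/6.3 → f/5.6 → f/5 → f/4.5.

f/4.5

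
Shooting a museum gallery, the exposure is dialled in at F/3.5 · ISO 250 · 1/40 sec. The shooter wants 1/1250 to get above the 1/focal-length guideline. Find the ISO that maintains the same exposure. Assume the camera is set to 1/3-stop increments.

ISO 8000

Shutter speed: 1/40 → 1/50 → 1/60 → 1/80 → 1/100 → 1/125 → 1/160 → 1/200 → 1/250 → 1/320 → 1/400 → 1/500 → 1/640 → 1/800 → 1/1000 → 1/1250 — 5 stops shorter (darker).
Need 5 stops brighter from the ISO: 250 → 320 → 400 → 500 → 640 → 800 → 1000 → 1250 → 1600 → 2000 → 2500 → 3200 → 4000 → 5000 → 6400 → 8000.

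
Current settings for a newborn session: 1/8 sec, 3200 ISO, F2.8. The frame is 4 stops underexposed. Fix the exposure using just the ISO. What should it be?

Underexposed by 4 stops → need 4 stops brighter.
ISO: 3200 → 6400 → 12800 → 25600 → 51200.

ISO 51200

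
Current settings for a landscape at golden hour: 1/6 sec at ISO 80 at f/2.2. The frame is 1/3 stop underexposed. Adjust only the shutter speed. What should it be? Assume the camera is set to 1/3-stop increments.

1/5s

Underexposed by 1/3 stop → need 1/3 stop brighter.
Shutter speed: 1/6 → 1/5.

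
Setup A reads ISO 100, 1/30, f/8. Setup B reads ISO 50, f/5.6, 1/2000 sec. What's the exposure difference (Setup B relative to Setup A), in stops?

6 stops darker

Aperture: f/8 → f/5.6 — 1 stop wider (brighter).
Shutter speed: 1/30 → 1/60 → 1/125 → 1/250 → 1/500 → 1/1000 → 1/2000 — 6 stops faster (darker).
ISO: 100 → 50 — 1 stop lower (darker).
Net: +1 −6 −1 = −6 stops.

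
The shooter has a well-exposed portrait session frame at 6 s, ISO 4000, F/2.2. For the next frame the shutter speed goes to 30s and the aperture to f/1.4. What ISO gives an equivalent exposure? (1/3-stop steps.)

Shutter speed: 6 → 8 → 10 → 13 → 15 → 20 → 25 → 30 — 2 1/3 stops longer (brighter).
Aperture: f/2.2 → f/2 → f/1.8 → f/1.6 → f/1.4 — 1 1/3 stops wider (brighter).
Net change so far: 3 2/3 stops brighter. Offset with the ISO: 4000 → 3200 → 2500 → 2000 → 1600 → 1250 → 1000 → 800 → 640 → 500 → 400 → 320.

ISO 320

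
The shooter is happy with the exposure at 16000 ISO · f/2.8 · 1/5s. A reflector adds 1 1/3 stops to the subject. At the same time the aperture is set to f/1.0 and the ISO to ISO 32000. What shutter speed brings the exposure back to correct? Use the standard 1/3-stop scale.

Scene light: 1 1/3 stops brighter.
Aperture: f/2.8 → f/2.5 → f/2.2 → f/2 → f/1.8 → f/1.6 → f/1.4 → f/1.2 → f/1.1 → f/1.0 — 3 stops wider (brighter).
ISO: 16000 → 20000 → 25600 → 32000 — 1 stop higher (brighter).
Net so far: 5 1/3 stops brighter. Shutter speed: 1/5 → 1/6 → 1/8 → 1/10 → 1/13 → 1/15 → 1/20 → 1/25 → 1/30 → 1/40 → 1/50 → 1/60 → 1/80 → 1/100 → 1/125 → 1/160 → 1/200.

1/200s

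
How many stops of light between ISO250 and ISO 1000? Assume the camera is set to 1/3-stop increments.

250 → 320 → 400 → 500 → 640 → 800 → 1000 — count the steps: 6 third-stops = 2 stops.

2 stops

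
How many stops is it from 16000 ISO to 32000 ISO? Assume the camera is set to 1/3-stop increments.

16000 → 20000 → 25600 → 32000 — count the steps: 3 third-stops = 1 stop.

1 stop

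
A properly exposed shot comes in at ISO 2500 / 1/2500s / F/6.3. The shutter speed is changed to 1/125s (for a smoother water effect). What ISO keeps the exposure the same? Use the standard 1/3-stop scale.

ISO 125

Shutter speed: 1/2500 → 1/2000 → 1/1600 → 1/1250 → 1/1000 → 1/800 → 1/640 → 1/500 → 1/400 → 1/320 → 1/250 → 1/200 → 1/160 → 1/125 — 4 1/3 stops slower (brighter).
Need 4 1/3 stops darker from the ISO: 2500 → 2000 → 1600 → 1250 → 1000 → 800 → 640 → 500 → 400 → 320 → 250 → 200 → 160 → 125.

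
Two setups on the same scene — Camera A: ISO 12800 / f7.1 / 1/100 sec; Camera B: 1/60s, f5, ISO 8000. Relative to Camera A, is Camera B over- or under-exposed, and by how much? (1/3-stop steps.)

Aperture: f/7.1 → f/6.3 → f/5.6 → f/5 — 1 stop larger aperture (brighter).
Shutter speed: 1/100 → 1/80 → 1/60 — 2/3 stop slower (brighter).
ISO: 12800 → 10000 → 8000 — 2/3 stop dropped (darker).
Net: +1 +2/3 −2/3 = +1 stop.

1 stop brighter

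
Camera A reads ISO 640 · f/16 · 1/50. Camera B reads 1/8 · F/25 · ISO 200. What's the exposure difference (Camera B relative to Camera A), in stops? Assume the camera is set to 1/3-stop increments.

Aperture: f/16 → f/18 → f/20 → f/22 → f/25 — 1 1/3 stops narrower (darker).
Shutter speed: 1/50 → 1/40 → 1/30 → 1/25 → 1/20 → 1/15 → 1/13 → 1/10 → 1/8 — 2 2/3 stops longer (brighter).
ISO: 640 → 500 → 400 → 320 → 250 → 200 — 1 2/3 stops dropped (darker).
Net: −1 1/3 +2 2/3 −1 2/3 = −1/3 stops.

1/3 stop darker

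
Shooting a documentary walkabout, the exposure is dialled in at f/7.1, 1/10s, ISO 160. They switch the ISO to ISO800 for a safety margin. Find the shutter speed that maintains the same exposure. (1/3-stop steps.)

1/50s

ISO: 160 → 200 → 250 → 320 → 400 → 500 → 640 → 800 — 2 1/3 stops higher (brighter).
Need 2 1/3 stops darker from the shutter speed: 1/10 → 1/13 → 1/15 → 1/20 → 1/25 → 1/30 → 1/40 → 1/50.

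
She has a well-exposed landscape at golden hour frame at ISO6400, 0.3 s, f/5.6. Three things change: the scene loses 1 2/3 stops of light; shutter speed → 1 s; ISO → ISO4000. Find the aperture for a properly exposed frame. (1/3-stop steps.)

f/4.5

Scene light: 1 2/3 stops darker.
Shutter speed: 0.3 → 0.4 → 0.5 → 0.6 → 0.8 → 1 — 1 2/3 stops slower (brighter).
ISO: 6400 → 5000 → 4000 — 2/3 stop lower (darker).
Net so far: 2/3 stop darker. Aperture: f/5.6 → f/5 → f/4.5.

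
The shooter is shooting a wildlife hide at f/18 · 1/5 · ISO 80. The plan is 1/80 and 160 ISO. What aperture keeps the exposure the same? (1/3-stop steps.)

f/6.3

Shutter speed: 1/5 → 1/6 → 1/8 → 1/10 → 1/13 → 1/15 → 1/20 → 1/25 → 1/30 → 1/40 → 1/50 → 1/60 → 1/80 — 4 stops shorter (darker).
ISO: 80 → 100 → 125 → 160 — 1 stop raised (brighter).
Net change so far: 3 stops darker. Offset with the aperture: f/18 → f/16 → f/14 → f/13 → f/11 → f/10 → f/9 → f/8 → f/7.1 → f/6.3.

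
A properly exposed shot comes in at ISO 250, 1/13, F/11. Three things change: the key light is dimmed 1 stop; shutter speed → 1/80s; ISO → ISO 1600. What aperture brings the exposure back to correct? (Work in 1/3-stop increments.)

f/8

Scene light: 1 stop darker.
Shutter speed: 1/13 → 1/15 → 1/20 → 1/25 → 1/30 → 1/40 → 1/50 → 1/60 → 1/80 — 2 2/3 stops faster (darker).
ISO: 250 → 320 → 400 → 500 → 640 → 800 → 1000 → 1250 → 1600 — 2 2/3 stops higher (brighter).
Net so far: 1 stop darker. Aperture: f/11 → f/10 → f/9 → f/8.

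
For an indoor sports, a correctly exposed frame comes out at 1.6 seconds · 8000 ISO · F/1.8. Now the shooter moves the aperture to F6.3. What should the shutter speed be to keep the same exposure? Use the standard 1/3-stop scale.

Aperture: f/1.8 → f/2 → f/2.2 → f/2.5 → f/2.8 → f/3.2 → f/3.5 → f/4 → f/4.5 → f/5 → f/5.6 → f/6.3 — 3 2/3 stops stopped down (darker).
Need 3 2/3 stops brighter from the shutter speed: 1.6 → 2 → 2.5 → 3.2 → 4 → 5 → 6 → 8 → 10 → 13 → 15 → 20.

20 s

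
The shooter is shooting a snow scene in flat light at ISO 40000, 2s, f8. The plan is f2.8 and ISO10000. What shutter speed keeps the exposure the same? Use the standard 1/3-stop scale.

Aperture: f/8 → f/7.1 → f/6.3 → f/5.6 → f/5 → f/4.5 → f/4 → f/3.5 → f/3.2 → f/2.8 — 3 stops wider (brighter).
ISO: 40000 → 32000 → 25600 → 20000 → 16000 → 12800 → 10000 — 2 stops lower (darker).
Net change so far: 1 stop brighter. Offset with the shutter speed: 2 → 1.6 → 1.3 → 1.

1 s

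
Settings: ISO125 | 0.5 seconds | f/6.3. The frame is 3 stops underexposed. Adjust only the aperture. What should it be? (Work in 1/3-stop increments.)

f/2.2

Underexposed by 3 stops → need 3 stops brighter.
Aperture: f/6.3 → f/5.6 → f/5 → f/4.5 → f/4 → f/3.5 → f/3.2 → f/2.8 → f/2.5 → f/2.2.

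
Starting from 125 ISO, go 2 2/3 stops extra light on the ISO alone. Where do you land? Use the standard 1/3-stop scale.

ISO 800

ISO: 125 → 160 → 200 → 250 → 320 → 400 → 500 → 640 → 800 — 2 2/3 stops higher (brighter).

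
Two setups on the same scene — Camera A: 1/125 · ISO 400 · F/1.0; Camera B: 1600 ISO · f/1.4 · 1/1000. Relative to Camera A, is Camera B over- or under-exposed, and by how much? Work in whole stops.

Aperture: f/1.0 → f/1.4 — 1 stop smaller aperture (darker).
Shutter speed: 1/125 → 1/250 → 1/500 → 1/1000 — 3 stops shorter (darker).
ISO: 400 → 800 → 1600 — 2 stops higher (brighter).
Net: −1 −3 +2 = −2 stops.

2 stops darker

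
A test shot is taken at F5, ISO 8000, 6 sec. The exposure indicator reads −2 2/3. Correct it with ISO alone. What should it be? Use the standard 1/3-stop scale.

Underexposed by 2 2/3 stops → need 2 2/3 stops brighter.
ISO: 8000 → 10000 → 12800 → 16000 → 20000 → 25600 → 32000 → 40000 → 51200.

ISO 51200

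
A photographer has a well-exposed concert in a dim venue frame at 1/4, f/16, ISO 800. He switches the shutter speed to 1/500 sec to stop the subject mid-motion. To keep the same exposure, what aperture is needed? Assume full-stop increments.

Shutter speed: 1/4 → 1/8 → 1/15 → 1/30 → 1/60 → 1/125 → 1/250 → 1/500 — 7 stops shorter (darker).
Need 7 stops brighter from the aperture: f/16 → f/11 → f/8 → f/5.6 → f/4 → f/2.8 → f/2 → f/1.4.

f/1.4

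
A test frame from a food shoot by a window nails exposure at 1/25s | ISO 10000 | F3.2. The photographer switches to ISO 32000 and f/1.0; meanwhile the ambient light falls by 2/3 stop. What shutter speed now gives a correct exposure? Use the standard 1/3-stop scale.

1/500s

Scene light: 2/3 stop darker.
ISO: 10000 → 12800 → 16000 → 20000 → 25600 → 32000 — 1 2/3 stops raised (brighter).
Aperture: f/3.2 → f/2.8 → f/2.5 → f/2.2 → f/2 → f/1.8 → f/1.6 → f/1.4 → f/1.2 → f/1.1 → f/1.0 — 3 1/3 stops wider (brighter).
Net so far: 4 1/3 stops brighter. Shutter speed: 1/25 → 1/30 → 1/40 → 1/50 → 1/60 → 1/80 → 1/100 → 1/125 → 1/160 → 1/200 → 1/250 → 1/320 → 1/400 → 1/500.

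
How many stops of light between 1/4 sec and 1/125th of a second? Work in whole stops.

5 stops

1/4 → 1/8 → 1/15 → 1/30 → 1/60 → 1/125 — count the steps: 5 stops.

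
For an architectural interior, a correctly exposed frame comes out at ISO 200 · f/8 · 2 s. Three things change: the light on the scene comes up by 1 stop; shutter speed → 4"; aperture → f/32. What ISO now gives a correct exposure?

ISO 800

Scene light: 1 stop brighter.
Shutter speed: 2 → 4 — 1 stop longer (brighter).
Aperture: f/8 → f/11 → f/16 → f/22 → f/32 — 4 stops smaller aperture (darker).
Net so far: 2 stops darker. ISO: 200 → 400 → 800.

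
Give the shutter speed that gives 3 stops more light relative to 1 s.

8 s

Shutter speed: 1 → 2 → 4 → 8 — 3 stops slower (brighter).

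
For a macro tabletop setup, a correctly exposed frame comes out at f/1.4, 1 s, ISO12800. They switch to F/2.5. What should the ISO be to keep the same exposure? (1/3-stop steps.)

ISO 40000

Aperture: f/1.4 → f/1.6 → f/1.8 → f/2 → f/2.2 → f/2.5 — 1 2/3 stops stopped down (darker).
Need 1 2/3 stops brighter from the ISO: 12800 → 16000 → 20000 → 25600 → 32000 → 40000.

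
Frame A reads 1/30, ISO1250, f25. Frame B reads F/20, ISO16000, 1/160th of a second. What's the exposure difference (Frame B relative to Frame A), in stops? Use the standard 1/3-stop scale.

Aperture: f/25 → f/22 → f/20 — 2/3 stop larger aperture (brighter).
Shutter speed: 1/30 → 1/40 → 1/50 → 1/60 → 1/80 → 1/100 → 1/125 → 1/160 — 2 1/3 stops faster (darker).
ISO: 1250 → 1600 → 2000 → 2500 → 3200 → 4000 → 5000 → 6400 → 8000 → 10000 → 12800 → 16000 — 3 2/3 stops higher (brighter).
Net: +2/3 −2 1/3 +3 2/3 = +2 stops.

2 stops brighter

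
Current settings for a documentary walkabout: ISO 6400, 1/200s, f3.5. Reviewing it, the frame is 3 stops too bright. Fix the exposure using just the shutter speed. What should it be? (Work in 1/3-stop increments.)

1/1600s

Overexposed by 3 stops → need 3 stops darker.
Shutter speed: 1/200 → 1/250 → 1/320 → 1/400 → 1/500 → 1/640 → 1/800 → 1/1000 → 1/1250 → 1/1600.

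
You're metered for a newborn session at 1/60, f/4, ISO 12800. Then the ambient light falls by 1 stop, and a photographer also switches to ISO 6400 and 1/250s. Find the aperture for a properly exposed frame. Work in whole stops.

Scene light: 1 stop darker.
ISO: 12800 → 6400 — 1 stop dropped (darker).
Shutter speed: 1/60 → 1/125 → 1/250 — 2 stops faster (darker).
Net so far: 4 stops darker. Aperture: f/4 → f/2.8 → f/2 → f/1.4 → f/1.0.

f/1.0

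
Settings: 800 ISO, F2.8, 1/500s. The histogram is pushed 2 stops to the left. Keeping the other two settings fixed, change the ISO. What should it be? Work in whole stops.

ISO 3200

Underexposed by 2 stops → need 2 stops brighter.
ISO: 800 → 1600 → 3200.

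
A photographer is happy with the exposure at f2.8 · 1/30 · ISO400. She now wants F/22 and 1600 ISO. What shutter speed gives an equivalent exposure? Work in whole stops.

1/2s

Aperture: f/2.8 → f/4 → f/5.6 → f/8 → f/11 → f/16 → f/22 — 6 stops narrower (darker).
ISO: 400 → 800 → 1600 — 2 stops raised (brighter).
Net change so far: 4 stops darker. Offset with the shutter speed: 1/30 → 1/15 → 1/8 → 1/4 → 1/2.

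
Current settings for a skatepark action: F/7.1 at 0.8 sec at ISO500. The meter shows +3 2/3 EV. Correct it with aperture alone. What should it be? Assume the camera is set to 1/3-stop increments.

Overexposed by 3 2/3 stops → need 3 2/3 stops darker.
Aperture: f/7.1 → f/8 → f/9 → f/10 → f/11 → f/13 → f/14 → f/16 → f/18 → f/20 → f/22 → f/25.

f/25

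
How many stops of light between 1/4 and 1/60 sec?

1/4 → 1/8 → 1/15 → 1/30 → 1/60 — count the steps: 4 stops.

4 stops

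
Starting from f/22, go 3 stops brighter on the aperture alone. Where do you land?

Aperture: f/22 → f/16 → f/11 → f/8 — 3 stops opened up (brighter).

f/8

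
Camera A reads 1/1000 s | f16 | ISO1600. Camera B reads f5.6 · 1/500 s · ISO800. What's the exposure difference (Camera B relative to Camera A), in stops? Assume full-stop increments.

3 stops brighter

Aperture: f/16 → f/11 → f/8 → f/5.6 — 3 stops wider (brighter).
Shutter speed: 1/1000 → 1/500 — 1 stop longer (brighter).
ISO: 1600 → 800 — 1 stop dropped (darker).
Net: +3 +1 −1 = +3 stops.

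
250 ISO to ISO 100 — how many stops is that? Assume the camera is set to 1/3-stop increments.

1 1/3 stops

250 → 200 → 160 → 125 → 100 — count the steps: 4 third-stops = 1 1/3 stops.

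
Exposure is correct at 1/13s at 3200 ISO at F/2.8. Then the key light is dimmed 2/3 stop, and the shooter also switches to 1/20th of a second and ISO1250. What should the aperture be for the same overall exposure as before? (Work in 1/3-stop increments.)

Scene light: 2/3 stop darker.
Shutter speed: 1/13 → 1/15 → 1/20 — 2/3 stop shorter (darker).
ISO: 3200 → 2500 → 2000 → 1600 → 1250 — 1 1/3 stops lower (darker).
Net so far: 2 2/3 stops darker. Aperture: f/2.8 → f/2.5 → f/2.2 → f/2 → f/1.8 → f/1.6 → f/1.4 → f/1.2 → f/1.1.

f/1.1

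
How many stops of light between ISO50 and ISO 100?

50 → 100 — count the steps: 1 stop.

1 stop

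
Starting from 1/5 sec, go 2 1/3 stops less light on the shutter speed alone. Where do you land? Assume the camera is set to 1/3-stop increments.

1/25s

Shutter speed: 1/5 → 1/6 → 1/8 → 1/10 → 1/13 → 1/15 → 1/20 → 1/25 — 2 1/3 stops faster (darker).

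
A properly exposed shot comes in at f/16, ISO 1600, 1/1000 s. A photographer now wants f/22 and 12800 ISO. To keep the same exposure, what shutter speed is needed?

1/4000s

Aperture: f/16 → f/22 — 1 stop narrower (darker).
ISO: 1600 → 3200 → 6400 → 12800 — 3 stops higher (brighter).
Net change so far: 2 stops brighter. Offset with the shutter speed: 1/1000 → 1/2000 → 1/4000.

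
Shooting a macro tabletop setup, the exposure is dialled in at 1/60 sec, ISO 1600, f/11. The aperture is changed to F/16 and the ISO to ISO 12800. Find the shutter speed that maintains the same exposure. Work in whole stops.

Aperture: f/11 → f/16 — 1 stop smaller aperture (darker).
ISO: 1600 → 3200 → 6400 → 12800 — 3 stops higher (brighter).
Net change so far: 2 stops brighter. Offset with the shutter speed: 1/60 → 1/125 → 1/250.

1/250s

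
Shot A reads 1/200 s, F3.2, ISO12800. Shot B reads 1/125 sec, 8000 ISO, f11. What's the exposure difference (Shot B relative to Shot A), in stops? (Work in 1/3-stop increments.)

3 2/3 stops darker

Aperture: f/3.2 → f/3.5 → f/4 → f/4.5 → f/5 → f/5.6 → f/6.3 → f/7.1 → f/8 → f/9 → f/10 → f/11 — 3 2/3 stops stopped down (darker).
Shutter speed: 1/200 → 1/160 → 1/125 — 2/3 stop slower (brighter).
ISO: 12800 → 10000 → 8000 — 2/3 stop lower (darker).
Net: −3 2/3 +2/3 −2/3 = −3 2/3 stops.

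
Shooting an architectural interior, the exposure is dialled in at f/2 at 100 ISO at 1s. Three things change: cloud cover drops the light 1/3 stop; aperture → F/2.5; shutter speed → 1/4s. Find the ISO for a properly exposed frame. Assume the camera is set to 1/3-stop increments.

Scene light: 1/3 stop darker.
Aperture: f/2 → f/2.2 → f/2.5 — 2/3 stop stopped down (darker).
Shutter speed: 1 → 0.8 → 0.6 → 0.5 → 0.4 → 0.3 → 1/4 — 2 stops faster (darker).
Net so far: 3 stops darker. ISO: 100 → 125 → 160 → 200 → 250 → 320 → 400 → 500 → 640 → 800.

ISO 800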